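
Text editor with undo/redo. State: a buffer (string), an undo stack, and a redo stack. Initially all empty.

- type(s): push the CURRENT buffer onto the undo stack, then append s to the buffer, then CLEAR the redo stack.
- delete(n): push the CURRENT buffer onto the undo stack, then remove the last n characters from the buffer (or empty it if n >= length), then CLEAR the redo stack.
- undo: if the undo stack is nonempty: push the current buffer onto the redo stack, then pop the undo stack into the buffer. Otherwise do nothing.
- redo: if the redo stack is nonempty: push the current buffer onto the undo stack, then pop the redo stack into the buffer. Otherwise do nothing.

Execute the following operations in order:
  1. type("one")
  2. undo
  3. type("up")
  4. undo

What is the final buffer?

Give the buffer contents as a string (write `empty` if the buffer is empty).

After op 1 (type): buf='one' undo_depth=1 redo_depth=0
After op 2 (undo): buf='(empty)' undo_depth=0 redo_depth=1
After op 3 (type): buf='up' undo_depth=1 redo_depth=0
After op 4 (undo): buf='(empty)' undo_depth=0 redo_depth=1

Answer: empty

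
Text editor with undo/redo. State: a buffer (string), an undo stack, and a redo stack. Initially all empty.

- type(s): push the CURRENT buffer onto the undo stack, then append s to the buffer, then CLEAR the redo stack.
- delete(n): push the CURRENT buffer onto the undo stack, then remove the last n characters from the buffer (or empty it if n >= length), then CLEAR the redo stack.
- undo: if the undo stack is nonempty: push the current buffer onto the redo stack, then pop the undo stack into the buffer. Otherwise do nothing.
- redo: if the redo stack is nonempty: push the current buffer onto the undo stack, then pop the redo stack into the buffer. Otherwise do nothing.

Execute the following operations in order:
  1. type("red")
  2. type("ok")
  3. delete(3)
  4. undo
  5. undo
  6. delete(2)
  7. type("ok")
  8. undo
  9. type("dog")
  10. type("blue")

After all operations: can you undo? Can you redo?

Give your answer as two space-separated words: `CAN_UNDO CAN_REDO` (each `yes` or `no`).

Answer: yes no

Derivation:
After op 1 (type): buf='red' undo_depth=1 redo_depth=0
After op 2 (type): buf='redok' undo_depth=2 redo_depth=0
After op 3 (delete): buf='re' undo_depth=3 redo_depth=0
After op 4 (undo): buf='redok' undo_depth=2 redo_depth=1
After op 5 (undo): buf='red' undo_depth=1 redo_depth=2
After op 6 (delete): buf='r' undo_depth=2 redo_depth=0
After op 7 (type): buf='rok' undo_depth=3 redo_depth=0
After op 8 (undo): buf='r' undo_depth=2 redo_depth=1
After op 9 (type): buf='rdog' undo_depth=3 redo_depth=0
After op 10 (type): buf='rdogblue' undo_depth=4 redo_depth=0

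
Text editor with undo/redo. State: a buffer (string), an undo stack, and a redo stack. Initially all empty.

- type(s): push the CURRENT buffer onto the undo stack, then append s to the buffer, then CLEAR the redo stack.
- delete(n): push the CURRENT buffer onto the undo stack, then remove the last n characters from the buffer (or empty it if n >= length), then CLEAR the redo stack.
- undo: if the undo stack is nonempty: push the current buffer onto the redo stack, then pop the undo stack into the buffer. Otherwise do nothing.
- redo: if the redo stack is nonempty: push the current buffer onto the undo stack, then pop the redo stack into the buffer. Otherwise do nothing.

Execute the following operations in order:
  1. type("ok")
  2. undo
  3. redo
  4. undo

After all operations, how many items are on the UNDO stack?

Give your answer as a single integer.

After op 1 (type): buf='ok' undo_depth=1 redo_depth=0
After op 2 (undo): buf='(empty)' undo_depth=0 redo_depth=1
After op 3 (redo): buf='ok' undo_depth=1 redo_depth=0
After op 4 (undo): buf='(empty)' undo_depth=0 redo_depth=1

Answer: 0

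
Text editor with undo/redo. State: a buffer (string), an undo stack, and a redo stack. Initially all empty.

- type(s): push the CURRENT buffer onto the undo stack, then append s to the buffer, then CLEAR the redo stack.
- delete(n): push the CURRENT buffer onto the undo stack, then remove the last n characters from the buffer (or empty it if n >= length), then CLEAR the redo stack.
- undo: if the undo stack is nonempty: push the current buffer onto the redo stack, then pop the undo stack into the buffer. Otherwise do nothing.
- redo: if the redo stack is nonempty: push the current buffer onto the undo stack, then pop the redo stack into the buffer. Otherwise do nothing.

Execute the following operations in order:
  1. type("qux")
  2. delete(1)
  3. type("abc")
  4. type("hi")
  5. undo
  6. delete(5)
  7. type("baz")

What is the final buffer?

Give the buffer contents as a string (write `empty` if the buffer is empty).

Answer: baz

Derivation:
After op 1 (type): buf='qux' undo_depth=1 redo_depth=0
After op 2 (delete): buf='qu' undo_depth=2 redo_depth=0
After op 3 (type): buf='quabc' undo_depth=3 redo_depth=0
After op 4 (type): buf='quabchi' undo_depth=4 redo_depth=0
After op 5 (undo): buf='quabc' undo_depth=3 redo_depth=1
After op 6 (delete): buf='(empty)' undo_depth=4 redo_depth=0
After op 7 (type): buf='baz' undo_depth=5 redo_depth=0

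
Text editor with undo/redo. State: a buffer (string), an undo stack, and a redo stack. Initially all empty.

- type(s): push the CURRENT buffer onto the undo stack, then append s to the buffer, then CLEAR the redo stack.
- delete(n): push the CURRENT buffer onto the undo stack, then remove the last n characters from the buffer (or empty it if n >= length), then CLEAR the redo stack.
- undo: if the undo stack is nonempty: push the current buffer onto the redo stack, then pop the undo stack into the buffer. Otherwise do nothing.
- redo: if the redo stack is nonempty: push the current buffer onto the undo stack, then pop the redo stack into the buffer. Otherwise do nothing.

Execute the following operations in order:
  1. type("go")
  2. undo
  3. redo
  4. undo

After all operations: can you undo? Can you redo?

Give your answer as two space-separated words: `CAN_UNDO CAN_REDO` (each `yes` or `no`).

Answer: no yes

Derivation:
After op 1 (type): buf='go' undo_depth=1 redo_depth=0
After op 2 (undo): buf='(empty)' undo_depth=0 redo_depth=1
After op 3 (redo): buf='go' undo_depth=1 redo_depth=0
After op 4 (undo): buf='(empty)' undo_depth=0 redo_depth=1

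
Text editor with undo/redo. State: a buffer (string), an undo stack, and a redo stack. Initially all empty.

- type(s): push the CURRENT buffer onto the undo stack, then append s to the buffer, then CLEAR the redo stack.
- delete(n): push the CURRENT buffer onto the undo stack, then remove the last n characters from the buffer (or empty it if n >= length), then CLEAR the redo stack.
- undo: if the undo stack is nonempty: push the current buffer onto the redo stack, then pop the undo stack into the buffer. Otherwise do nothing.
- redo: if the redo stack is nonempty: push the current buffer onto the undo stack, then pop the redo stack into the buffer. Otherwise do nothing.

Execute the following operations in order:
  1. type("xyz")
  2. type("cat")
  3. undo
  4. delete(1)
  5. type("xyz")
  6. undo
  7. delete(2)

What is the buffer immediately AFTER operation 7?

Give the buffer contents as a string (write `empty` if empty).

After op 1 (type): buf='xyz' undo_depth=1 redo_depth=0
After op 2 (type): buf='xyzcat' undo_depth=2 redo_depth=0
After op 3 (undo): buf='xyz' undo_depth=1 redo_depth=1
After op 4 (delete): buf='xy' undo_depth=2 redo_depth=0
After op 5 (type): buf='xyxyz' undo_depth=3 redo_depth=0
After op 6 (undo): buf='xy' undo_depth=2 redo_depth=1
After op 7 (delete): buf='(empty)' undo_depth=3 redo_depth=0

Answer: empty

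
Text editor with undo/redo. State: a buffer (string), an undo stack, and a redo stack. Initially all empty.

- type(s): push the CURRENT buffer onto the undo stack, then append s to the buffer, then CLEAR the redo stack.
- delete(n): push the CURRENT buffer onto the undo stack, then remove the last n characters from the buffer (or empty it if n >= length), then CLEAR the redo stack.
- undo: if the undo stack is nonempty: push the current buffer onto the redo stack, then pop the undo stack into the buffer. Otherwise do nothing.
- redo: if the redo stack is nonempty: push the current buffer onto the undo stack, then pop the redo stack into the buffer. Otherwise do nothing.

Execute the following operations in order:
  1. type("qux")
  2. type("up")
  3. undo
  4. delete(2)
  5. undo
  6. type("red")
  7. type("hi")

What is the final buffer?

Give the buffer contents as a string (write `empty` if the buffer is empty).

Answer: quxredhi

Derivation:
After op 1 (type): buf='qux' undo_depth=1 redo_depth=0
After op 2 (type): buf='quxup' undo_depth=2 redo_depth=0
After op 3 (undo): buf='qux' undo_depth=1 redo_depth=1
After op 4 (delete): buf='q' undo_depth=2 redo_depth=0
After op 5 (undo): buf='qux' undo_depth=1 redo_depth=1
After op 6 (type): buf='quxred' undo_depth=2 redo_depth=0
After op 7 (type): buf='quxredhi' undo_depth=3 redo_depth=0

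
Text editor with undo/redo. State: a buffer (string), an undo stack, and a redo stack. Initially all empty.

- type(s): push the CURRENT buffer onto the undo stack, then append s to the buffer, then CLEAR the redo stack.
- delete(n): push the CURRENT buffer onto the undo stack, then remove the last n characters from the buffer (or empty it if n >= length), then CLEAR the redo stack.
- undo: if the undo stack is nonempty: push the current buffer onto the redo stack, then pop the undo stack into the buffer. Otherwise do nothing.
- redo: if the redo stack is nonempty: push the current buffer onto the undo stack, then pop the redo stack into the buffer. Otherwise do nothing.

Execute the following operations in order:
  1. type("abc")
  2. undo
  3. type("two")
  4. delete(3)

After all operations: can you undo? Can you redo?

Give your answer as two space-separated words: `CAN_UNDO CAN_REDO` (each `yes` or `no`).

After op 1 (type): buf='abc' undo_depth=1 redo_depth=0
After op 2 (undo): buf='(empty)' undo_depth=0 redo_depth=1
After op 3 (type): buf='two' undo_depth=1 redo_depth=0
After op 4 (delete): buf='(empty)' undo_depth=2 redo_depth=0

Answer: yes no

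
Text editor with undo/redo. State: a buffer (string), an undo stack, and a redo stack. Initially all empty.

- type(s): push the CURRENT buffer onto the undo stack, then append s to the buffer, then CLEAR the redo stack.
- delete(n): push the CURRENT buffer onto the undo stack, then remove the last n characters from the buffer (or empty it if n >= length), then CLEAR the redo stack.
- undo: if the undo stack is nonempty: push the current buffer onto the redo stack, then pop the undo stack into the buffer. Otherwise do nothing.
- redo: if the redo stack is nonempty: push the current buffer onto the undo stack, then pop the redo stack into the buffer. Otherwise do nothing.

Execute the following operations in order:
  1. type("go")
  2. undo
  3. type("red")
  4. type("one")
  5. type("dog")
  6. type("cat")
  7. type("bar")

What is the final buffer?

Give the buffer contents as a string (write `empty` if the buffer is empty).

Answer: redonedogcatbar

Derivation:
After op 1 (type): buf='go' undo_depth=1 redo_depth=0
After op 2 (undo): buf='(empty)' undo_depth=0 redo_depth=1
After op 3 (type): buf='red' undo_depth=1 redo_depth=0
After op 4 (type): buf='redone' undo_depth=2 redo_depth=0
After op 5 (type): buf='redonedog' undo_depth=3 redo_depth=0
After op 6 (type): buf='redonedogcat' undo_depth=4 redo_depth=0
After op 7 (type): buf='redonedogcatbar' undo_depth=5 redo_depth=0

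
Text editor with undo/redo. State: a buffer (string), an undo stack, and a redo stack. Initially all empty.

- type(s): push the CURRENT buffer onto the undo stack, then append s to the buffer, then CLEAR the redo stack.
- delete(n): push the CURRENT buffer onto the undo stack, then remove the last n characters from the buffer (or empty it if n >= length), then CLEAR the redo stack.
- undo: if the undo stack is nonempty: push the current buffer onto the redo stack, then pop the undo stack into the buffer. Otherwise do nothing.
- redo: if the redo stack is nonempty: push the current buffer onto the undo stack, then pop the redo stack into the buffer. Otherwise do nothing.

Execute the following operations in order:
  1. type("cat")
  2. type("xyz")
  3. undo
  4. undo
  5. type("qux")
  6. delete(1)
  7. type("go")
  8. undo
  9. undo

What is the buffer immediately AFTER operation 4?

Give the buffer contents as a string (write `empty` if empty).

After op 1 (type): buf='cat' undo_depth=1 redo_depth=0
After op 2 (type): buf='catxyz' undo_depth=2 redo_depth=0
After op 3 (undo): buf='cat' undo_depth=1 redo_depth=1
After op 4 (undo): buf='(empty)' undo_depth=0 redo_depth=2

Answer: empty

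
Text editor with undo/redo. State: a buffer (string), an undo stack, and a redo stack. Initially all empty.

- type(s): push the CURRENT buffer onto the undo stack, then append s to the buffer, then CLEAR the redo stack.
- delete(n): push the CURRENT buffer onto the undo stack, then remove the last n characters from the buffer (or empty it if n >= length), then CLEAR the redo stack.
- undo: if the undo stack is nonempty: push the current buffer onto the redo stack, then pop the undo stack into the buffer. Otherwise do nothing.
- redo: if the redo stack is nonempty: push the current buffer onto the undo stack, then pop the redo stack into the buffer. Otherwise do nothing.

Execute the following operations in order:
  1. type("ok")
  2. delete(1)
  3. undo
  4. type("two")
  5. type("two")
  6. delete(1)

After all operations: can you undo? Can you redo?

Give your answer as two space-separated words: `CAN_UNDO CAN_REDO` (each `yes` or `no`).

Answer: yes no

Derivation:
After op 1 (type): buf='ok' undo_depth=1 redo_depth=0
After op 2 (delete): buf='o' undo_depth=2 redo_depth=0
After op 3 (undo): buf='ok' undo_depth=1 redo_depth=1
After op 4 (type): buf='oktwo' undo_depth=2 redo_depth=0
After op 5 (type): buf='oktwotwo' undo_depth=3 redo_depth=0
After op 6 (delete): buf='oktwotw' undo_depth=4 redo_depth=0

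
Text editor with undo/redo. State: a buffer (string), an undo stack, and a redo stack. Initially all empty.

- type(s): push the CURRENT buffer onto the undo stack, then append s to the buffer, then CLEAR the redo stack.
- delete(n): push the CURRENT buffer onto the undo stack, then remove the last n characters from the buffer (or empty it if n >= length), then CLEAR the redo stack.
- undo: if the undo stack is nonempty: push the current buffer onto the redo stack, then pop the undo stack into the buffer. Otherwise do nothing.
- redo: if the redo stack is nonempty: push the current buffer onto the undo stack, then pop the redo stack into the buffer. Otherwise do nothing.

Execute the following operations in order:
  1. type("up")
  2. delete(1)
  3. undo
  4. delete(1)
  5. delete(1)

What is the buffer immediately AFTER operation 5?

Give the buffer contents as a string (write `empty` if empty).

Answer: empty

Derivation:
After op 1 (type): buf='up' undo_depth=1 redo_depth=0
After op 2 (delete): buf='u' undo_depth=2 redo_depth=0
After op 3 (undo): buf='up' undo_depth=1 redo_depth=1
After op 4 (delete): buf='u' undo_depth=2 redo_depth=0
After op 5 (delete): buf='(empty)' undo_depth=3 redo_depth=0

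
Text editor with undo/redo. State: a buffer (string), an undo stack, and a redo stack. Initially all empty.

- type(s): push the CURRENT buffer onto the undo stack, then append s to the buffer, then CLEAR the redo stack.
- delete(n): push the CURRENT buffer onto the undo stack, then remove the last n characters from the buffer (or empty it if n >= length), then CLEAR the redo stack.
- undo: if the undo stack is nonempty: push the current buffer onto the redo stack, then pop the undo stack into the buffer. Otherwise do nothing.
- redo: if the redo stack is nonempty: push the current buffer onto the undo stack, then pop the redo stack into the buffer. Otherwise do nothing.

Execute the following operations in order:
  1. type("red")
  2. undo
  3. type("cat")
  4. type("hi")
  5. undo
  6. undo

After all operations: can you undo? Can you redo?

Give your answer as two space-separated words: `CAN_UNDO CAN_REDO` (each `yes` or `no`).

After op 1 (type): buf='red' undo_depth=1 redo_depth=0
After op 2 (undo): buf='(empty)' undo_depth=0 redo_depth=1
After op 3 (type): buf='cat' undo_depth=1 redo_depth=0
After op 4 (type): buf='cathi' undo_depth=2 redo_depth=0
After op 5 (undo): buf='cat' undo_depth=1 redo_depth=1
After op 6 (undo): buf='(empty)' undo_depth=0 redo_depth=2

Answer: no yes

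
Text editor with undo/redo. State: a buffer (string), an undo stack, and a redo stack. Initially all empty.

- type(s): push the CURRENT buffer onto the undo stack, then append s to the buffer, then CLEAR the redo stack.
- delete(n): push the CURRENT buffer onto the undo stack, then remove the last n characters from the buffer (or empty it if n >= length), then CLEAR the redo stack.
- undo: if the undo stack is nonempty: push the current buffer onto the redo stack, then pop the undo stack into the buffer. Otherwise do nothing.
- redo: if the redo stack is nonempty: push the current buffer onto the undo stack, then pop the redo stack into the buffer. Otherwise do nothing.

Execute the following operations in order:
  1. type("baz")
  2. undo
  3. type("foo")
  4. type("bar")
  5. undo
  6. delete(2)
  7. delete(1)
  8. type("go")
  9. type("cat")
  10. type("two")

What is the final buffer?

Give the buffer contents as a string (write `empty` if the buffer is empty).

After op 1 (type): buf='baz' undo_depth=1 redo_depth=0
After op 2 (undo): buf='(empty)' undo_depth=0 redo_depth=1
After op 3 (type): buf='foo' undo_depth=1 redo_depth=0
After op 4 (type): buf='foobar' undo_depth=2 redo_depth=0
After op 5 (undo): buf='foo' undo_depth=1 redo_depth=1
After op 6 (delete): buf='f' undo_depth=2 redo_depth=0
After op 7 (delete): buf='(empty)' undo_depth=3 redo_depth=0
After op 8 (type): buf='go' undo_depth=4 redo_depth=0
After op 9 (type): buf='gocat' undo_depth=5 redo_depth=0
After op 10 (type): buf='gocattwo' undo_depth=6 redo_depth=0

Answer: gocattwo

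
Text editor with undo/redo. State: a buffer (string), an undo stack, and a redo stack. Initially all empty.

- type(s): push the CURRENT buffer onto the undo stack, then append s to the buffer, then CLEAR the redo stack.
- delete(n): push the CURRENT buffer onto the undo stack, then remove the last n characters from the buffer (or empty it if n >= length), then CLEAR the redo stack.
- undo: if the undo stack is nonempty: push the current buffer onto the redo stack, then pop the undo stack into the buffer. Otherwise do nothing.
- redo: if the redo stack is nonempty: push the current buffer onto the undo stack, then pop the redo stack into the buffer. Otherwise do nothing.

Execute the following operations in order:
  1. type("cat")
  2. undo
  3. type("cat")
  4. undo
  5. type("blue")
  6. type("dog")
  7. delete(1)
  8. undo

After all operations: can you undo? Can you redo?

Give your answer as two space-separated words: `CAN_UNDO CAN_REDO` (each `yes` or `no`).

Answer: yes yes

Derivation:
After op 1 (type): buf='cat' undo_depth=1 redo_depth=0
After op 2 (undo): buf='(empty)' undo_depth=0 redo_depth=1
After op 3 (type): buf='cat' undo_depth=1 redo_depth=0
After op 4 (undo): buf='(empty)' undo_depth=0 redo_depth=1
After op 5 (type): buf='blue' undo_depth=1 redo_depth=0
After op 6 (type): buf='bluedog' undo_depth=2 redo_depth=0
After op 7 (delete): buf='bluedo' undo_depth=3 redo_depth=0
After op 8 (undo): buf='bluedog' undo_depth=2 redo_depth=1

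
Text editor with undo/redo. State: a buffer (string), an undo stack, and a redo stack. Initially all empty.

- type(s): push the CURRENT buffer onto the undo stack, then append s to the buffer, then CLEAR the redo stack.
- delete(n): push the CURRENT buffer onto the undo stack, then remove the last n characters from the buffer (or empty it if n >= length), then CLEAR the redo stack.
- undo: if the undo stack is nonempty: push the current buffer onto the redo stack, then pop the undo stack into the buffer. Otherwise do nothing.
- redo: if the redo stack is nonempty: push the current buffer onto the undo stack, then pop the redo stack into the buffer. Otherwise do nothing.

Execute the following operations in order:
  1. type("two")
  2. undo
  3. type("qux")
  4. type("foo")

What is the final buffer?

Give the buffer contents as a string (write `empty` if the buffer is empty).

After op 1 (type): buf='two' undo_depth=1 redo_depth=0
After op 2 (undo): buf='(empty)' undo_depth=0 redo_depth=1
After op 3 (type): buf='qux' undo_depth=1 redo_depth=0
After op 4 (type): buf='quxfoo' undo_depth=2 redo_depth=0

Answer: quxfoo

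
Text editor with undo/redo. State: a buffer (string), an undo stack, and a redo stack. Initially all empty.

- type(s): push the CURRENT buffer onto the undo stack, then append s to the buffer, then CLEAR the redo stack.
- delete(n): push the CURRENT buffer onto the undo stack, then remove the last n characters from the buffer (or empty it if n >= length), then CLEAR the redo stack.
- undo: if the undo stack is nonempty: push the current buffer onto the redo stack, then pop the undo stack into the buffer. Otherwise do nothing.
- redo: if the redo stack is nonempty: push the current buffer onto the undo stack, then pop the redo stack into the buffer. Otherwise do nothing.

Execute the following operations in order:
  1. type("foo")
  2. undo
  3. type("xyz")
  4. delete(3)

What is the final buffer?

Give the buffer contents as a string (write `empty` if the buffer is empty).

Answer: empty

Derivation:
After op 1 (type): buf='foo' undo_depth=1 redo_depth=0
After op 2 (undo): buf='(empty)' undo_depth=0 redo_depth=1
After op 3 (type): buf='xyz' undo_depth=1 redo_depth=0
After op 4 (delete): buf='(empty)' undo_depth=2 redo_depth=0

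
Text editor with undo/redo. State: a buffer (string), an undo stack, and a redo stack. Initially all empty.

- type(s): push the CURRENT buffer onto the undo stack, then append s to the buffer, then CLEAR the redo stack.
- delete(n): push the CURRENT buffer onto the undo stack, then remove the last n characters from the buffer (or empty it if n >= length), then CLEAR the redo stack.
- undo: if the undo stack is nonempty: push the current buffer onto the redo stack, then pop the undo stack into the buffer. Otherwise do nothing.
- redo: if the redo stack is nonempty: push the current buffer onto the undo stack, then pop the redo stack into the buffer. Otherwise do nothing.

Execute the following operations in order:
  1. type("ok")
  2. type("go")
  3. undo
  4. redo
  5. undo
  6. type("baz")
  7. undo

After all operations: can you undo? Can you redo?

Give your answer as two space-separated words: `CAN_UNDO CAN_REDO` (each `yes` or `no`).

After op 1 (type): buf='ok' undo_depth=1 redo_depth=0
After op 2 (type): buf='okgo' undo_depth=2 redo_depth=0
After op 3 (undo): buf='ok' undo_depth=1 redo_depth=1
After op 4 (redo): buf='okgo' undo_depth=2 redo_depth=0
After op 5 (undo): buf='ok' undo_depth=1 redo_depth=1
After op 6 (type): buf='okbaz' undo_depth=2 redo_depth=0
After op 7 (undo): buf='ok' undo_depth=1 redo_depth=1

Answer: yes yes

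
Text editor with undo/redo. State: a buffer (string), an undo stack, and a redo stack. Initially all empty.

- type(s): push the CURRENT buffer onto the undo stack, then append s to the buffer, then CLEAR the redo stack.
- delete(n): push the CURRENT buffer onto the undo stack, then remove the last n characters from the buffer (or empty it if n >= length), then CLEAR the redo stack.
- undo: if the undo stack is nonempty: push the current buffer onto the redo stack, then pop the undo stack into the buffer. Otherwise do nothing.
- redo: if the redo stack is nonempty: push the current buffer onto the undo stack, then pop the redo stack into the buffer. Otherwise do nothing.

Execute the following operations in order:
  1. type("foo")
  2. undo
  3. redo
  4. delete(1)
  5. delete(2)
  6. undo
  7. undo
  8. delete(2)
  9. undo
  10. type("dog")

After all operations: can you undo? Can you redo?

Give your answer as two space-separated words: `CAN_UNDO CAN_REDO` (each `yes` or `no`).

After op 1 (type): buf='foo' undo_depth=1 redo_depth=0
After op 2 (undo): buf='(empty)' undo_depth=0 redo_depth=1
After op 3 (redo): buf='foo' undo_depth=1 redo_depth=0
After op 4 (delete): buf='fo' undo_depth=2 redo_depth=0
After op 5 (delete): buf='(empty)' undo_depth=3 redo_depth=0
After op 6 (undo): buf='fo' undo_depth=2 redo_depth=1
After op 7 (undo): buf='foo' undo_depth=1 redo_depth=2
After op 8 (delete): buf='f' undo_depth=2 redo_depth=0
After op 9 (undo): buf='foo' undo_depth=1 redo_depth=1
After op 10 (type): buf='foodog' undo_depth=2 redo_depth=0

Answer: yes no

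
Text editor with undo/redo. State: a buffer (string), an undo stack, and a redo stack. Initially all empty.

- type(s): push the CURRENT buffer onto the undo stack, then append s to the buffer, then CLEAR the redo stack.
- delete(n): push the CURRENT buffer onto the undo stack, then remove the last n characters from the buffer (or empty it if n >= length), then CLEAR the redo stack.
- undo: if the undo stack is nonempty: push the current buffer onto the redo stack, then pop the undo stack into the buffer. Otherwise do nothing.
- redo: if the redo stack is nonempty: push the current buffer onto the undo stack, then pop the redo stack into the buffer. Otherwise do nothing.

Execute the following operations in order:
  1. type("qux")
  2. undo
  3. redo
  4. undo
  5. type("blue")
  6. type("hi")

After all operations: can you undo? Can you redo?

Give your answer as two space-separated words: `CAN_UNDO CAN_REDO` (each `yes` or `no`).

After op 1 (type): buf='qux' undo_depth=1 redo_depth=0
After op 2 (undo): buf='(empty)' undo_depth=0 redo_depth=1
After op 3 (redo): buf='qux' undo_depth=1 redo_depth=0
After op 4 (undo): buf='(empty)' undo_depth=0 redo_depth=1
After op 5 (type): buf='blue' undo_depth=1 redo_depth=0
After op 6 (type): buf='bluehi' undo_depth=2 redo_depth=0

Answer: yes no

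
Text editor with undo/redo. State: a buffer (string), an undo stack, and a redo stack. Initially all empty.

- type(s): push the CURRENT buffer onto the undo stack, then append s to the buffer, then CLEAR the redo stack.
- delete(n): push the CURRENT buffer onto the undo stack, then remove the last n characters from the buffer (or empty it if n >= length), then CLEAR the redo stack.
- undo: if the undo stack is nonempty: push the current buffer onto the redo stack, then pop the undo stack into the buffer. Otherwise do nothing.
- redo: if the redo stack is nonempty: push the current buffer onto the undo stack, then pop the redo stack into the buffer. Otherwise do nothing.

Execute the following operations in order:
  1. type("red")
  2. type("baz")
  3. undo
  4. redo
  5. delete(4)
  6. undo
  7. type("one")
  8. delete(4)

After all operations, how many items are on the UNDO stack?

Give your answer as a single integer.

Answer: 4

Derivation:
After op 1 (type): buf='red' undo_depth=1 redo_depth=0
After op 2 (type): buf='redbaz' undo_depth=2 redo_depth=0
After op 3 (undo): buf='red' undo_depth=1 redo_depth=1
After op 4 (redo): buf='redbaz' undo_depth=2 redo_depth=0
After op 5 (delete): buf='re' undo_depth=3 redo_depth=0
After op 6 (undo): buf='redbaz' undo_depth=2 redo_depth=1
After op 7 (type): buf='redbazone' undo_depth=3 redo_depth=0
After op 8 (delete): buf='redba' undo_depth=4 redo_depth=0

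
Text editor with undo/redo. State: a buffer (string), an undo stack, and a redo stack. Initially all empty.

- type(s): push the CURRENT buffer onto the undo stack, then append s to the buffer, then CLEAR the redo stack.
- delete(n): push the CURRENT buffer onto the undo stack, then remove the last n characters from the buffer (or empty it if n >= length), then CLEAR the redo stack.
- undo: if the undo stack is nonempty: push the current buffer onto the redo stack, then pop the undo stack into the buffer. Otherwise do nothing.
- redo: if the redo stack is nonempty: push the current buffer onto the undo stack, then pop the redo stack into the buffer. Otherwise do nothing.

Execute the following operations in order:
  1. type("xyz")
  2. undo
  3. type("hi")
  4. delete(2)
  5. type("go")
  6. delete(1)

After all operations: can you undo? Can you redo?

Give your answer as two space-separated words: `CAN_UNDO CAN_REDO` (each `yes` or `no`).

Answer: yes no

Derivation:
After op 1 (type): buf='xyz' undo_depth=1 redo_depth=0
After op 2 (undo): buf='(empty)' undo_depth=0 redo_depth=1
After op 3 (type): buf='hi' undo_depth=1 redo_depth=0
After op 4 (delete): buf='(empty)' undo_depth=2 redo_depth=0
After op 5 (type): buf='go' undo_depth=3 redo_depth=0
After op 6 (delete): buf='g' undo_depth=4 redo_depth=0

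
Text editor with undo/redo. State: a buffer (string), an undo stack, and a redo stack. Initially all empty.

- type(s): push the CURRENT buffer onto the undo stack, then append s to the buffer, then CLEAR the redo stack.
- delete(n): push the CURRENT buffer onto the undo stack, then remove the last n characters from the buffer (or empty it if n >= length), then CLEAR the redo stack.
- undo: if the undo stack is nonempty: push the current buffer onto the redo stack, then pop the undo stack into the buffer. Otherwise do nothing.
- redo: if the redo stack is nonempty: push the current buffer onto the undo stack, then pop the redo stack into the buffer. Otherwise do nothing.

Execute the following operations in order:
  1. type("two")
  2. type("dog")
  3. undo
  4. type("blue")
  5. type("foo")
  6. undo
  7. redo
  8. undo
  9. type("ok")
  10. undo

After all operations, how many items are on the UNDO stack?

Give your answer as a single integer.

Answer: 2

Derivation:
After op 1 (type): buf='two' undo_depth=1 redo_depth=0
After op 2 (type): buf='twodog' undo_depth=2 redo_depth=0
After op 3 (undo): buf='two' undo_depth=1 redo_depth=1
After op 4 (type): buf='twoblue' undo_depth=2 redo_depth=0
After op 5 (type): buf='twobluefoo' undo_depth=3 redo_depth=0
After op 6 (undo): buf='twoblue' undo_depth=2 redo_depth=1
After op 7 (redo): buf='twobluefoo' undo_depth=3 redo_depth=0
After op 8 (undo): buf='twoblue' undo_depth=2 redo_depth=1
After op 9 (type): buf='twoblueok' undo_depth=3 redo_depth=0
After op 10 (undo): buf='twoblue' undo_depth=2 redo_depth=1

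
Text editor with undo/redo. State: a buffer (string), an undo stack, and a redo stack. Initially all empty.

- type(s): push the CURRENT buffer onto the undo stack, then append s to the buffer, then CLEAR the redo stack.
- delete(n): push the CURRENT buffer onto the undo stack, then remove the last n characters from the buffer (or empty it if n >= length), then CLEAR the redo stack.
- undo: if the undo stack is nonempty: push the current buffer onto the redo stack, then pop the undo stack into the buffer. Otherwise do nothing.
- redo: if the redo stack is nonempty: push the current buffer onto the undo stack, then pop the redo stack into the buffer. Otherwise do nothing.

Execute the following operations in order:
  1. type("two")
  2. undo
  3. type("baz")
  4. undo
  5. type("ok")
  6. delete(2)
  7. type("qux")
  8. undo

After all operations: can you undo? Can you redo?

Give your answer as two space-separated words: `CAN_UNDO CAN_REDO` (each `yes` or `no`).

Answer: yes yes

Derivation:
After op 1 (type): buf='two' undo_depth=1 redo_depth=0
After op 2 (undo): buf='(empty)' undo_depth=0 redo_depth=1
After op 3 (type): buf='baz' undo_depth=1 redo_depth=0
After op 4 (undo): buf='(empty)' undo_depth=0 redo_depth=1
After op 5 (type): buf='ok' undo_depth=1 redo_depth=0
After op 6 (delete): buf='(empty)' undo_depth=2 redo_depth=0
After op 7 (type): buf='qux' undo_depth=3 redo_depth=0
After op 8 (undo): buf='(empty)' undo_depth=2 redo_depth=1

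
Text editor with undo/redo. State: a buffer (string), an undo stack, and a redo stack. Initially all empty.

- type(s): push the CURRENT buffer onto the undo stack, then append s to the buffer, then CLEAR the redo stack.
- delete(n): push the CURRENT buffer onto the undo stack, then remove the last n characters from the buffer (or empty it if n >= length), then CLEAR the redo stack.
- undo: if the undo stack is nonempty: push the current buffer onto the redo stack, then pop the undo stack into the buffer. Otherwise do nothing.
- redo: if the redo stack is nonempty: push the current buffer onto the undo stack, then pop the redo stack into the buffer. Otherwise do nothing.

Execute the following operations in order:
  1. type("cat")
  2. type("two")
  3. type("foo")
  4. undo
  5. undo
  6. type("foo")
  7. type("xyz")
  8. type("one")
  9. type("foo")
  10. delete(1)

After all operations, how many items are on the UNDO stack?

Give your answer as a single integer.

After op 1 (type): buf='cat' undo_depth=1 redo_depth=0
After op 2 (type): buf='cattwo' undo_depth=2 redo_depth=0
After op 3 (type): buf='cattwofoo' undo_depth=3 redo_depth=0
After op 4 (undo): buf='cattwo' undo_depth=2 redo_depth=1
After op 5 (undo): buf='cat' undo_depth=1 redo_depth=2
After op 6 (type): buf='catfoo' undo_depth=2 redo_depth=0
After op 7 (type): buf='catfooxyz' undo_depth=3 redo_depth=0
After op 8 (type): buf='catfooxyzone' undo_depth=4 redo_depth=0
After op 9 (type): buf='catfooxyzonefoo' undo_depth=5 redo_depth=0
After op 10 (delete): buf='catfooxyzonefo' undo_depth=6 redo_depth=0

Answer: 6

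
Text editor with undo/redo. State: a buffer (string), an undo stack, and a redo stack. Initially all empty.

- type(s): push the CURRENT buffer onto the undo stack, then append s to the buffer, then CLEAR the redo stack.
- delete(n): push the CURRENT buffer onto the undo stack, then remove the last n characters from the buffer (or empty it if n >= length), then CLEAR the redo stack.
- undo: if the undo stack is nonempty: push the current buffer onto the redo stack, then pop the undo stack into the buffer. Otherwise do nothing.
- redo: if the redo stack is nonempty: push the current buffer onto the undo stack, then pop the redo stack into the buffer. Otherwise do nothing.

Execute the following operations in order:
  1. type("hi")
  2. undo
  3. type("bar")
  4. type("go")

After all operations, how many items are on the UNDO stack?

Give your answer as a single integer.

Answer: 2

Derivation:
After op 1 (type): buf='hi' undo_depth=1 redo_depth=0
After op 2 (undo): buf='(empty)' undo_depth=0 redo_depth=1
After op 3 (type): buf='bar' undo_depth=1 redo_depth=0
After op 4 (type): buf='bargo' undo_depth=2 redo_depth=0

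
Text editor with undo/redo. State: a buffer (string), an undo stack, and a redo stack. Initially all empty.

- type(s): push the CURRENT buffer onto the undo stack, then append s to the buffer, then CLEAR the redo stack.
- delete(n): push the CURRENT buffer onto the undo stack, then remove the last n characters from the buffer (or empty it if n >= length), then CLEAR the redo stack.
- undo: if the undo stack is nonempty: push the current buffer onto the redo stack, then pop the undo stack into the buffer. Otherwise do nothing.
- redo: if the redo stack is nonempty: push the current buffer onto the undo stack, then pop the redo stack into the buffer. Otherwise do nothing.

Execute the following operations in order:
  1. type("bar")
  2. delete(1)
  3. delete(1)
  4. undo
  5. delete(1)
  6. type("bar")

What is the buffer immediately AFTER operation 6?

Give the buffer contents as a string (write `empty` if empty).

Answer: bbar

Derivation:
After op 1 (type): buf='bar' undo_depth=1 redo_depth=0
After op 2 (delete): buf='ba' undo_depth=2 redo_depth=0
After op 3 (delete): buf='b' undo_depth=3 redo_depth=0
After op 4 (undo): buf='ba' undo_depth=2 redo_depth=1
After op 5 (delete): buf='b' undo_depth=3 redo_depth=0
After op 6 (type): buf='bbar' undo_depth=4 redo_depth=0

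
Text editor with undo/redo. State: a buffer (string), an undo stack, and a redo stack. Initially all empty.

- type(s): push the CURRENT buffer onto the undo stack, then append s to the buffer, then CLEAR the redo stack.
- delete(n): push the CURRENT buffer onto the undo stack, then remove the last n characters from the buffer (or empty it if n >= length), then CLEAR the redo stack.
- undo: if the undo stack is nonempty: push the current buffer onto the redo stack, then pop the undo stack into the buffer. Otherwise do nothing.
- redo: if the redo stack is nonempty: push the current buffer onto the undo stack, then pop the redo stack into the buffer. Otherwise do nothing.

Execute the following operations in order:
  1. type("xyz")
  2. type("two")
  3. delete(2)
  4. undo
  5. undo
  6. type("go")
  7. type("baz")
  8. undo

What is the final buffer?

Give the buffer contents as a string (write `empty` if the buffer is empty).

After op 1 (type): buf='xyz' undo_depth=1 redo_depth=0
After op 2 (type): buf='xyztwo' undo_depth=2 redo_depth=0
After op 3 (delete): buf='xyzt' undo_depth=3 redo_depth=0
After op 4 (undo): buf='xyztwo' undo_depth=2 redo_depth=1
After op 5 (undo): buf='xyz' undo_depth=1 redo_depth=2
After op 6 (type): buf='xyzgo' undo_depth=2 redo_depth=0
After op 7 (type): buf='xyzgobaz' undo_depth=3 redo_depth=0
After op 8 (undo): buf='xyzgo' undo_depth=2 redo_depth=1

Answer: xyzgo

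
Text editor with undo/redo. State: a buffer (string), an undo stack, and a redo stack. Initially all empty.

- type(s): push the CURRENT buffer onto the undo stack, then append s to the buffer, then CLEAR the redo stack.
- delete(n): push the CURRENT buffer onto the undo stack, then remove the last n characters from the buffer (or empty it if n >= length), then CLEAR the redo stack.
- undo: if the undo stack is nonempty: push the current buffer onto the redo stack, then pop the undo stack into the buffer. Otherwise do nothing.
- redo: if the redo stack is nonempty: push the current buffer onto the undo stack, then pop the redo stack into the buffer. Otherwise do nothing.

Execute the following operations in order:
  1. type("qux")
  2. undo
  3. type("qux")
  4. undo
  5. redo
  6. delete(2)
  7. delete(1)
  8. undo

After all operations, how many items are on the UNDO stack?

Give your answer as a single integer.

After op 1 (type): buf='qux' undo_depth=1 redo_depth=0
After op 2 (undo): buf='(empty)' undo_depth=0 redo_depth=1
After op 3 (type): buf='qux' undo_depth=1 redo_depth=0
After op 4 (undo): buf='(empty)' undo_depth=0 redo_depth=1
After op 5 (redo): buf='qux' undo_depth=1 redo_depth=0
After op 6 (delete): buf='q' undo_depth=2 redo_depth=0
After op 7 (delete): buf='(empty)' undo_depth=3 redo_depth=0
After op 8 (undo): buf='q' undo_depth=2 redo_depth=1

Answer: 2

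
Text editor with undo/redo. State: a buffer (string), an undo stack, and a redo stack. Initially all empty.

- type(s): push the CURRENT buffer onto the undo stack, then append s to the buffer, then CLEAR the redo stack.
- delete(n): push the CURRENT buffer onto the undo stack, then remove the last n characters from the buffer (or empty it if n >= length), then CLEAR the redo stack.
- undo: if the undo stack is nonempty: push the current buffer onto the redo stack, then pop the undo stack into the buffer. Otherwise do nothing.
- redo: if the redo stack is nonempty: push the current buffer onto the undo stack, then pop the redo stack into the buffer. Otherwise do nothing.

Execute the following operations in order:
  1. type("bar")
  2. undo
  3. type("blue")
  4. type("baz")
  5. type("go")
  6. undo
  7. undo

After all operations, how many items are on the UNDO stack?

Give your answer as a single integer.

Answer: 1

Derivation:
After op 1 (type): buf='bar' undo_depth=1 redo_depth=0
After op 2 (undo): buf='(empty)' undo_depth=0 redo_depth=1
After op 3 (type): buf='blue' undo_depth=1 redo_depth=0
After op 4 (type): buf='bluebaz' undo_depth=2 redo_depth=0
After op 5 (type): buf='bluebazgo' undo_depth=3 redo_depth=0
After op 6 (undo): buf='bluebaz' undo_depth=2 redo_depth=1
After op 7 (undo): buf='blue' undo_depth=1 redo_depth=2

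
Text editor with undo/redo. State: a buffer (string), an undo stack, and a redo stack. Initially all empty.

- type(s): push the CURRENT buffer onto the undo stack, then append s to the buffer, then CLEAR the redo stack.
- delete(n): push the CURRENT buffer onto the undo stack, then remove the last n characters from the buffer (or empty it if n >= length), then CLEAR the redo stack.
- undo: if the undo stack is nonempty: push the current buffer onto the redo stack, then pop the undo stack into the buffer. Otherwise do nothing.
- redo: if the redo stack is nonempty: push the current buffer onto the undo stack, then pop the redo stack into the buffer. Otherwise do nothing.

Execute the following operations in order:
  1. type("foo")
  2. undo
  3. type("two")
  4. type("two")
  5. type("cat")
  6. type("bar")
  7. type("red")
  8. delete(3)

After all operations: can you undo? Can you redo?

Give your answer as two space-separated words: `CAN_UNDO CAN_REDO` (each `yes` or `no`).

Answer: yes no

Derivation:
After op 1 (type): buf='foo' undo_depth=1 redo_depth=0
After op 2 (undo): buf='(empty)' undo_depth=0 redo_depth=1
After op 3 (type): buf='two' undo_depth=1 redo_depth=0
After op 4 (type): buf='twotwo' undo_depth=2 redo_depth=0
After op 5 (type): buf='twotwocat' undo_depth=3 redo_depth=0
After op 6 (type): buf='twotwocatbar' undo_depth=4 redo_depth=0
After op 7 (type): buf='twotwocatbarred' undo_depth=5 redo_depth=0
After op 8 (delete): buf='twotwocatbar' undo_depth=6 redo_depth=0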